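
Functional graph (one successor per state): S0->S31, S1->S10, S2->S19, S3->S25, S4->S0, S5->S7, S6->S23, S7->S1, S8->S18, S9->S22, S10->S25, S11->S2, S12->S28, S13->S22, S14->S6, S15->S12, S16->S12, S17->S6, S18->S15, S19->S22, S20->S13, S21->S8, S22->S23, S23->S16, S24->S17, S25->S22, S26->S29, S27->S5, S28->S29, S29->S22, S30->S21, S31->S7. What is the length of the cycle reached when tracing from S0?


Trace from S0 until a state repeats:
  S0 -> S31 -> S7 -> S1 -> S10 -> S25 -> S22 -> S23 -> S16 -> S12 -> S28 -> S29 -> S22
S22 first seen at step 6, revisited at step 12.
Cycle length = 12 - 6 = 6

6


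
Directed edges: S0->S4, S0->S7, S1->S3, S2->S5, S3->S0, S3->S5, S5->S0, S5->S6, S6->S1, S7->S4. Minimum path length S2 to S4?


BFS layer-by-layer from S2:
  dist 0: {S2}
  dist 1: {S5}
  dist 2: {S0, S6}
  dist 3: {S1, S4, S7}
  -> S4 reached at distance 3
Shortest path length = 3

3


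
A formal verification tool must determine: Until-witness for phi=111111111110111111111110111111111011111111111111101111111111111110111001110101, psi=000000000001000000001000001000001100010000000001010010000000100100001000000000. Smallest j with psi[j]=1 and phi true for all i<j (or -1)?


(phi U psi) at 0: need smallest j with psi[j]=1 and phi[i]=1 for all i in [0,j).
Scan from step 0:
  step 0: phi=1, psi=0 -> continue
  step 1: phi=1, psi=0 -> continue
  step 2: phi=1, psi=0 -> continue
  step 3: phi=1, psi=0 -> continue
  step 11: psi=1 and phi held for [0,11) -> witness found
Witness step = 11

11


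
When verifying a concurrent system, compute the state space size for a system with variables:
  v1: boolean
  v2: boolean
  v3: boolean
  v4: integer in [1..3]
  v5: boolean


State space = product of domain sizes of all variables.
Domain sizes:
  v1 (boolean): 2
  v2 (boolean): 2
  v3 (boolean): 2
  v4 (integer in [1..3]): 3
  v5 (boolean): 2
Product = 2 * 2 * 2 * 3 * 2 = 48

48


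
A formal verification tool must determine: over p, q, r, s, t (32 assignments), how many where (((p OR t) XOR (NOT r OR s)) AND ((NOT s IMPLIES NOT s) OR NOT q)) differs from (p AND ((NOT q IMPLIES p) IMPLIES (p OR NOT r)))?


F1 = (((p OR t) XOR (NOT r OR s)) AND ((NOT s IMPLIES NOT s) OR NOT q))
F2 = (p AND ((NOT q IMPLIES p) IMPLIES (p OR NOT r)))
Evaluate both on each of 32 rows (bits = p,q,r,s,t):
  row 0 [00000]: F1=1 F2=0 (differ) -> 1
  row 1 [00001]: F1=0 F2=0 -> 0
  row 2 [00010]: F1=1 F2=0 (differ) -> 1
  row 3 [00011]: F1=0 F2=0 -> 0
  row 4 [00100]: F1=0 F2=0 -> 0
  row 5 [00101]: F1=1 F2=0 (differ) -> 1
  row 6 [00110]: F1=1 F2=0 (differ) -> 1
  row 7 [00111]: F1=0 F2=0 -> 0
  row 8 [01000]: F1=1 F2=0 (differ) -> 1
  row 9 [01001]: F1=0 F2=0 -> 0
  row 10 [01010]: F1=1 F2=0 (differ) -> 1
  row 11 [01011]: F1=0 F2=0 -> 0
  row 12 [01100]: F1=0 F2=0 -> 0
  row 13 [01101]: F1=1 F2=0 (differ) -> 1
  row 14 [01110]: F1=1 F2=0 (differ) -> 1
  row 15 [01111]: F1=0 F2=0 -> 0
  row 16 [10000]: F1=0 F2=1 (differ) -> 1
  row 17 [10001]: F1=0 F2=1 (differ) -> 1
  row 18 [10010]: F1=0 F2=1 (differ) -> 1
  row 19 [10011]: F1=0 F2=1 (differ) -> 1
  row 20 [10100]: F1=1 F2=1 -> 0
  row 21 [10101]: F1=1 F2=1 -> 0
  row 22 [10110]: F1=0 F2=1 (differ) -> 1
  row 23 [10111]: F1=0 F2=1 (differ) -> 1
  row 24 [11000]: F1=0 F2=1 (differ) -> 1
  row 25 [11001]: F1=0 F2=1 (differ) -> 1
  row 26 [11010]: F1=0 F2=1 (differ) -> 1
  row 27 [11011]: F1=0 F2=1 (differ) -> 1
  row 28 [11100]: F1=1 F2=1 -> 0
  row 29 [11101]: F1=1 F2=1 -> 0
  row 30 [11110]: F1=0 F2=1 (differ) -> 1
  row 31 [11111]: F1=0 F2=1 (differ) -> 1
Full result column, 8 rows per line (p,q fixed per line; r,s,t runs 000..111 left to right):
  rows 0-7 [p,q=00]: 10100110  (ones: 4)
  rows 8-15 [p,q=01]: 10100110  (ones: 4)
  rows 16-23 [p,q=10]: 11110011  (ones: 6)
  rows 24-31 [p,q=11]: 11110011  (ones: 6)
Disagreements = 4+4+6+6 = 20

20


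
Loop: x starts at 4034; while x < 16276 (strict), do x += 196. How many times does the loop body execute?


Step 1: x goes from 4034 toward 16276 by 196; the body runs while x<16276, so iterations = ceil((bound-start)/step)
Step 2: Distance=12242
Step 3: ceil(12242/196)=63

63


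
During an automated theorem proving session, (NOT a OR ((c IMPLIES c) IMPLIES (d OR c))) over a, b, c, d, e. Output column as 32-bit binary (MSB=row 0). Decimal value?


Formula: (NOT a OR ((c IMPLIES c) IMPLIES (d OR c))) over a, b, c, d, e (32 rows)
Evaluate each row (bits = a,b,c,d,e, MSB first):
  row 0 [00000]: (NOT 0 OR ((0 IMPLIES 0) IMPLIES (0 OR 0))) -> 1
  row 1 [00001]: (NOT 0 OR ((0 IMPLIES 0) IMPLIES (0 OR 0))) -> 1
  row 2 [00010]: (NOT 0 OR ((0 IMPLIES 0) IMPLIES (1 OR 0))) -> 1
  row 3 [00011]: (NOT 0 OR ((0 IMPLIES 0) IMPLIES (1 OR 0))) -> 1
  row 4 [00100]: (NOT 0 OR ((1 IMPLIES 1) IMPLIES (0 OR 1))) -> 1
  row 5 [00101]: (NOT 0 OR ((1 IMPLIES 1) IMPLIES (0 OR 1))) -> 1
  row 6 [00110]: (NOT 0 OR ((1 IMPLIES 1) IMPLIES (1 OR 1))) -> 1
  row 7 [00111]: (NOT 0 OR ((1 IMPLIES 1) IMPLIES (1 OR 1))) -> 1
  row 8 [01000]: (NOT 0 OR ((0 IMPLIES 0) IMPLIES (0 OR 0))) -> 1
  row 9 [01001]: (NOT 0 OR ((0 IMPLIES 0) IMPLIES (0 OR 0))) -> 1
  row 10 [01010]: (NOT 0 OR ((0 IMPLIES 0) IMPLIES (1 OR 0))) -> 1
  row 11 [01011]: (NOT 0 OR ((0 IMPLIES 0) IMPLIES (1 OR 0))) -> 1
  row 12 [01100]: (NOT 0 OR ((1 IMPLIES 1) IMPLIES (0 OR 1))) -> 1
  row 13 [01101]: (NOT 0 OR ((1 IMPLIES 1) IMPLIES (0 OR 1))) -> 1
  row 14 [01110]: (NOT 0 OR ((1 IMPLIES 1) IMPLIES (1 OR 1))) -> 1
  row 15 [01111]: (NOT 0 OR ((1 IMPLIES 1) IMPLIES (1 OR 1))) -> 1
  row 16 [10000]: (NOT 1 OR ((0 IMPLIES 0) IMPLIES (0 OR 0))) -> 0
  row 17 [10001]: (NOT 1 OR ((0 IMPLIES 0) IMPLIES (0 OR 0))) -> 0
  row 18 [10010]: (NOT 1 OR ((0 IMPLIES 0) IMPLIES (1 OR 0))) -> 1
  row 19 [10011]: (NOT 1 OR ((0 IMPLIES 0) IMPLIES (1 OR 0))) -> 1
  row 20 [10100]: (NOT 1 OR ((1 IMPLIES 1) IMPLIES (0 OR 1))) -> 1
  row 21 [10101]: (NOT 1 OR ((1 IMPLIES 1) IMPLIES (0 OR 1))) -> 1
  row 22 [10110]: (NOT 1 OR ((1 IMPLIES 1) IMPLIES (1 OR 1))) -> 1
  row 23 [10111]: (NOT 1 OR ((1 IMPLIES 1) IMPLIES (1 OR 1))) -> 1
  row 24 [11000]: (NOT 1 OR ((0 IMPLIES 0) IMPLIES (0 OR 0))) -> 0
  row 25 [11001]: (NOT 1 OR ((0 IMPLIES 0) IMPLIES (0 OR 0))) -> 0
  row 26 [11010]: (NOT 1 OR ((0 IMPLIES 0) IMPLIES (1 OR 0))) -> 1
  row 27 [11011]: (NOT 1 OR ((0 IMPLIES 0) IMPLIES (1 OR 0))) -> 1
  row 28 [11100]: (NOT 1 OR ((1 IMPLIES 1) IMPLIES (0 OR 1))) -> 1
  row 29 [11101]: (NOT 1 OR ((1 IMPLIES 1) IMPLIES (0 OR 1))) -> 1
  row 30 [11110]: (NOT 1 OR ((1 IMPLIES 1) IMPLIES (1 OR 1))) -> 1
  row 31 [11111]: (NOT 1 OR ((1 IMPLIES 1) IMPLIES (1 OR 1))) -> 1
Full result column, 4 rows per line (a,b,c fixed per line; d,e runs 00..11 left to right):
  rows 0-3 [a,b,c=000]: 1111  = hex F
  rows 4-7 [a,b,c=001]: 1111  = hex F
  rows 8-11 [a,b,c=010]: 1111  = hex F
  rows 12-15 [a,b,c=011]: 1111  = hex F
  rows 16-19 [a,b,c=100]: 0011  = hex 3
  rows 20-23 [a,b,c=101]: 1111  = hex F
  rows 24-27 [a,b,c=110]: 0011  = hex 3
  rows 28-31 [a,b,c=111]: 1111  = hex F
Output column (row 0 .. row 31) = 11111111111111110011111100111111
Output column grouped in 4s = 1111 1111 1111 1111 0011 1111 0011 1111 = 0xFFFF3F3F
Convert to decimal digit by digit (value = value*16 + digit):
  F -> 15
  15*16 + 15 (F) = 255
  255*16 + 15 (F) = 4095
  4095*16 + 15 (F) = 65535
  65535*16 + 3 = 1048563
  1048563*16 + 15 (F) = 16777023
  16777023*16 + 3 = 268432371
  268432371*16 + 15 (F) = 4294917951
Decimal = 4294917951

4294917951


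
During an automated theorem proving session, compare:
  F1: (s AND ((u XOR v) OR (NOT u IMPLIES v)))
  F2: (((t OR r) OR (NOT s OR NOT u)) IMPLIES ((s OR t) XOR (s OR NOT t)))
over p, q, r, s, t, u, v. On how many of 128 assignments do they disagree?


F1 = (s AND ((u XOR v) OR (NOT u IMPLIES v)))
F2 = (((t OR r) OR (NOT s OR NOT u)) IMPLIES ((s OR t) XOR (s OR NOT t)))
Evaluate both on each of 128 rows (bits = p,q,r,s,t,u,v):
  row 0 [0000000]: F1=0 F2=1 (differ) -> 1
  row 1 [0000001]: F1=0 F2=1 (differ) -> 1
  row 2 [0000010]: F1=0 F2=1 (differ) -> 1
  row 3 [0000011]: F1=0 F2=1 (differ) -> 1
  row 4 [0000100]: F1=0 F2=1 (differ) -> 1
  (every remaining row is evaluated the same way; all 128 results are listed next)
Full result column, 8 rows per line (p,q,r,s fixed per line; t,u,v runs 000..111 left to right):
  rows 0-7 [p,q,r,s=0000]: 11111111  (ones: 8)
  rows 8-15 [p,q,r,s=0001]: 01000111  (ones: 4)
  rows 16-23 [p,q,r,s=0010]: 11111111  (ones: 8)
  rows 24-31 [p,q,r,s=0011]: 01110111  (ones: 6)
  rows 32-39 [p,q,r,s=0100]: 11111111  (ones: 8)
  rows 40-47 [p,q,r,s=0101]: 01000111  (ones: 4)
  rows 48-55 [p,q,r,s=0110]: 11111111  (ones: 8)
  rows 56-63 [p,q,r,s=0111]: 01110111  (ones: 6)
  rows 64-71 [p,q,r,s=1000]: 11111111  (ones: 8)
  rows 72-79 [p,q,r,s=1001]: 01000111  (ones: 4)
  rows 80-87 [p,q,r,s=1010]: 11111111  (ones: 8)
  rows 88-95 [p,q,r,s=1011]: 01110111  (ones: 6)
  rows 96-103 [p,q,r,s=1100]: 11111111  (ones: 8)
  rows 104-111 [p,q,r,s=1101]: 01000111  (ones: 4)
  rows 112-119 [p,q,r,s=1110]: 11111111  (ones: 8)
  rows 120-127 [p,q,r,s=1111]: 01110111  (ones: 6)
Disagreements = 8+4+8+6+8+4+8+6+8+4+8+6+8+4+8+6 = 104

104


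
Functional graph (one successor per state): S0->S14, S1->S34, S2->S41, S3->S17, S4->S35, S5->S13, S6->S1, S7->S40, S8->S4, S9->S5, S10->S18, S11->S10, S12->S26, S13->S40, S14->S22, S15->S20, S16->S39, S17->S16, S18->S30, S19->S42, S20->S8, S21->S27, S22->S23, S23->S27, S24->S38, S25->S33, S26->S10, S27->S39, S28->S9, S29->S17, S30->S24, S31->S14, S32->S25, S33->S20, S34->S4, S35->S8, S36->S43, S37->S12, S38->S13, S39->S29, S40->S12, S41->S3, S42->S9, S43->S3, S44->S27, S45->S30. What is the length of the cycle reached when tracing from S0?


Trace from S0 until a state repeats:
  S0 -> S14 -> S22 -> S23 -> S27 -> S39 -> S29 -> S17 -> S16 -> S39
S39 first seen at step 5, revisited at step 9.
Cycle length = 9 - 5 = 4

4


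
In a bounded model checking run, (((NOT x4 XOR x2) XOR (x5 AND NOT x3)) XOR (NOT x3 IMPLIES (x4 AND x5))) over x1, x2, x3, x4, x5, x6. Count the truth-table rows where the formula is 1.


Formula: (((NOT x4 XOR x2) XOR (x5 AND NOT x3)) XOR (NOT x3 IMPLIES (x4 AND x5))) over 6 vars (64 rows)
Evaluate each row (x1, x2, x3, x4, x5, x6 as bits, MSB first):
  row 0 [000000]: (((NOT 0 XOR 0) XOR (0 AND NOT 0)) XOR (NOT 0 IMPLIES (0 AND 0))) -> 1
  row 1 [000001]: (((NOT 0 XOR 0) XOR (0 AND NOT 0)) XOR (NOT 0 IMPLIES (0 AND 0))) -> 1
  row 2 [000010]: (((NOT 0 XOR 0) XOR (1 AND NOT 0)) XOR (NOT 0 IMPLIES (0 AND 1))) -> 0
  row 3 [000011]: (((NOT 0 XOR 0) XOR (1 AND NOT 0)) XOR (NOT 0 IMPLIES (0 AND 1))) -> 0
  row 4 [000100]: (((NOT 1 XOR 0) XOR (0 AND NOT 0)) XOR (NOT 0 IMPLIES (1 AND 0))) -> 0
  (every remaining row is evaluated the same way; all 64 results are listed next)
Full result column, 8 rows per line (x1,x2,x3 fixed per line; x4,x5,x6 runs 000..111 left to right):
  rows 0-7 [x1,x2,x3=000]: 11000000  (ones: 2)
  rows 8-15 [x1,x2,x3=001]: 00001111  (ones: 4)
  rows 16-23 [x1,x2,x3=010]: 00111111  (ones: 6)
  rows 24-31 [x1,x2,x3=011]: 11110000  (ones: 4)
  rows 32-39 [x1,x2,x3=100]: 11000000  (ones: 2)
  rows 40-47 [x1,x2,x3=101]: 00001111  (ones: 4)
  rows 48-55 [x1,x2,x3=110]: 00111111  (ones: 6)
  rows 56-63 [x1,x2,x3=111]: 11110000  (ones: 4)
Count of 1-rows = 2+4+6+4+2+4+6+4 = 32

32


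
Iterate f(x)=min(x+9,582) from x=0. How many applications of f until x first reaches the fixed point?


Step 1: x=0, cap=582, increment=9
Step 2: x grows by 9 each step until capped at 582; fixed point is x=582
Step 3: iterations = ceil(582/9) = 65

65


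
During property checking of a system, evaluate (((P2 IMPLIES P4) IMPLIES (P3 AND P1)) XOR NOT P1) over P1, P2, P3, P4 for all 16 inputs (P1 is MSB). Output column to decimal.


Formula: (((P2 IMPLIES P4) IMPLIES (P3 AND P1)) XOR NOT P1) over P1, P2, P3, P4 (16 rows)
Evaluate each row (bits = P1,P2,P3,P4, MSB first):
  row 0 [0000]: (((0 IMPLIES 0) IMPLIES (0 AND 0)) XOR NOT 0) -> 1
  row 1 [0001]: (((0 IMPLIES 1) IMPLIES (0 AND 0)) XOR NOT 0) -> 1
  row 2 [0010]: (((0 IMPLIES 0) IMPLIES (1 AND 0)) XOR NOT 0) -> 1
  row 3 [0011]: (((0 IMPLIES 1) IMPLIES (1 AND 0)) XOR NOT 0) -> 1
  row 4 [0100]: (((1 IMPLIES 0) IMPLIES (0 AND 0)) XOR NOT 0) -> 0
  row 5 [0101]: (((1 IMPLIES 1) IMPLIES (0 AND 0)) XOR NOT 0) -> 1
  row 6 [0110]: (((1 IMPLIES 0) IMPLIES (1 AND 0)) XOR NOT 0) -> 0
  row 7 [0111]: (((1 IMPLIES 1) IMPLIES (1 AND 0)) XOR NOT 0) -> 1
  row 8 [1000]: (((0 IMPLIES 0) IMPLIES (0 AND 1)) XOR NOT 1) -> 0
  row 9 [1001]: (((0 IMPLIES 1) IMPLIES (0 AND 1)) XOR NOT 1) -> 0
  row 10 [1010]: (((0 IMPLIES 0) IMPLIES (1 AND 1)) XOR NOT 1) -> 1
  row 11 [1011]: (((0 IMPLIES 1) IMPLIES (1 AND 1)) XOR NOT 1) -> 1
  row 12 [1100]: (((1 IMPLIES 0) IMPLIES (0 AND 1)) XOR NOT 1) -> 1
  row 13 [1101]: (((1 IMPLIES 1) IMPLIES (0 AND 1)) XOR NOT 1) -> 0
  row 14 [1110]: (((1 IMPLIES 0) IMPLIES (1 AND 1)) XOR NOT 1) -> 1
  row 15 [1111]: (((1 IMPLIES 1) IMPLIES (1 AND 1)) XOR NOT 1) -> 1
Full result column, 4 rows per line (P1,P2 fixed per line; P3,P4 runs 00..11 left to right):
  rows 0-3 [P1,P2=00]: 1111  = hex F
  rows 4-7 [P1,P2=01]: 0101  = hex 5
  rows 8-11 [P1,P2=10]: 0011  = hex 3
  rows 12-15 [P1,P2=11]: 1011  = hex B
Output column (row 0 .. row 15) = 1111010100111011
Output column grouped in 4s = 1111 0101 0011 1011 = 0xF53B
Convert to decimal digit by digit (value = value*16 + digit):
  F -> 15
  15*16 + 5 = 245
  245*16 + 3 = 3923
  3923*16 + 11 (B) = 62779
Decimal = 62779

62779


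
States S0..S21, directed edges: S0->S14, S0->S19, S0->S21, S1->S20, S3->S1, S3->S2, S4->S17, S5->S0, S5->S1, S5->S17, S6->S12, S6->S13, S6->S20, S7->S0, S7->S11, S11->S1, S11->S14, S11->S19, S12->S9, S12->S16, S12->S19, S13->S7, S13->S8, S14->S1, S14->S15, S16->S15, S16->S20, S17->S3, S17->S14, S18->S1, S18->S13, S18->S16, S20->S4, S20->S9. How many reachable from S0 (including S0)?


BFS from S0:
  layer 0: {S0}
  layer 1: {S14, S19, S21}
  layer 2: {S1, S15}
  layer 3: {S20}
  layer 4: {S4, S9}
  layer 5: {S17}
  layer 6: {S3}
  layer 7: {S2}
Reachable set: {S0, S1, S2, S3, S4, S9, S14, S15, S17, S19, S20, S21}
Count = 12

12


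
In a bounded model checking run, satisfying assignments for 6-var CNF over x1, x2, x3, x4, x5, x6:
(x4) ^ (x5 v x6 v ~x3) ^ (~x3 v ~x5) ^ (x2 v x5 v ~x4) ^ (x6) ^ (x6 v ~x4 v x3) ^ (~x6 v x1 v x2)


CNF with 7 clauses over 6 vars (64 assignments).
An assignment satisfies CNF iff every clause has >=1 true literal.
Check each row (bits = x1,x2,x3,x4,x5,x6; clause T/F shown):
  row 0 [000000]: clauses=FTTTFTT -> 0
  row 1 [000001]: clauses=FTTTTTF -> 0
  row 2 [000010]: clauses=FTTTFTT -> 0
  row 3 [000011]: clauses=FTTTTTF -> 0
  row 4 [000100]: clauses=TTTFFFT -> 0
  (every remaining row is evaluated the same way; all 64 results are listed next)
Full result column, 8 rows per line (x1,x2,x3 fixed per line; x4,x5,x6 runs 000..111 left to right):
  rows 0-7 [x1,x2,x3=000]: 00000000  (ones: 0)
  rows 8-15 [x1,x2,x3=001]: 00000000  (ones: 0)
  rows 16-23 [x1,x2,x3=010]: 00000101  (ones: 2)
  rows 24-31 [x1,x2,x3=011]: 00000100  (ones: 1)
  rows 32-39 [x1,x2,x3=100]: 00000001  (ones: 1)
  rows 40-47 [x1,x2,x3=101]: 00000000  (ones: 0)
  rows 48-55 [x1,x2,x3=110]: 00000101  (ones: 2)
  rows 56-63 [x1,x2,x3=111]: 00000100  (ones: 1)
Satisfying assignments = 0+0+2+1+1+0+2+1 = 7

7


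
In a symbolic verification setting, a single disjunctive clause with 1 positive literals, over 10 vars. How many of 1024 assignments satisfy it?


Step 1: Total=2^10=1024
Step 2: Unsat when all 1 false: 2^9=512
Step 3: Sat=1024-512=512

512


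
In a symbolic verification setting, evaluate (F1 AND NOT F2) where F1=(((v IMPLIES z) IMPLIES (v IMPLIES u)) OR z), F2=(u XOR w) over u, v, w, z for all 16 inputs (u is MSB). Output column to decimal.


F1 = (((v IMPLIES z) IMPLIES (v IMPLIES u)) OR z)
F2 = (u XOR w)
Counterexample to F1=>F2 is where F1=1 and F2=0.
Evaluate each row (bits = u,v,w,z, MSB first):
  row 0 [0000]: F1=1 F2=0 -> F1&~F2 -> 1
  row 1 [0001]: F1=1 F2=0 -> F1&~F2 -> 1
  row 2 [0010]: F1=1 F2=1 -> F1&~F2 -> 0
  row 3 [0011]: F1=1 F2=1 -> F1&~F2 -> 0
  row 4 [0100]: F1=1 F2=0 -> F1&~F2 -> 1
  row 5 [0101]: F1=1 F2=0 -> F1&~F2 -> 1
  row 6 [0110]: F1=1 F2=1 -> F1&~F2 -> 0
  row 7 [0111]: F1=1 F2=1 -> F1&~F2 -> 0
  row 8 [1000]: F1=1 F2=1 -> F1&~F2 -> 0
  row 9 [1001]: F1=1 F2=1 -> F1&~F2 -> 0
  row 10 [1010]: F1=1 F2=0 -> F1&~F2 -> 1
  row 11 [1011]: F1=1 F2=0 -> F1&~F2 -> 1
  row 12 [1100]: F1=1 F2=1 -> F1&~F2 -> 0
  row 13 [1101]: F1=1 F2=1 -> F1&~F2 -> 0
  row 14 [1110]: F1=1 F2=0 -> F1&~F2 -> 1
  row 15 [1111]: F1=1 F2=0 -> F1&~F2 -> 1
Full result column, 4 rows per line (u,v fixed per line; w,z runs 00..11 left to right):
  rows 0-3 [u,v=00]: 1100  = hex C
  rows 4-7 [u,v=01]: 1100  = hex C
  rows 8-11 [u,v=10]: 0011  = hex 3
  rows 12-15 [u,v=11]: 0011  = hex 3
Counterexample vector (row 0 .. row 15) = 1100110000110011
Output column grouped in 4s = 1100 1100 0011 0011 = 0xCC33
Convert to decimal digit by digit (value = value*16 + digit):
  C -> 12
  12*16 + 12 (C) = 204
  204*16 + 3 = 3267
  3267*16 + 3 = 52275
Decimal = 52275

52275


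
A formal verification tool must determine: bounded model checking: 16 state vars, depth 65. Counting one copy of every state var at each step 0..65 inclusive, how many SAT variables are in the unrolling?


BMC unrolls to depth k, creating one copy of each state var for steps 0..k.
Step count = 65 + 1 = 66 (steps 0 through 65)
Vars per step = 16
Total = 16 * 66 = 1056

1056


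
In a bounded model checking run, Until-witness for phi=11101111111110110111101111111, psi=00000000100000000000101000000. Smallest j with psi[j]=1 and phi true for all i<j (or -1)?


(phi U psi) at 0: need smallest j with psi[j]=1 and phi[i]=1 for all i in [0,j).
Scan from step 0:
  step 0: phi=1, psi=0 -> continue
  step 1: phi=1, psi=0 -> continue
  step 2: phi=1, psi=0 -> continue
  step 3: phi=0 -> phi-prefix broken from here
  step 8: psi=1 but phi already failed -> not a witness
  step 20: psi=1 but phi already failed -> not a witness
  step 22: psi=1 but phi already failed -> not a witness
  end of trace: no witness -> -1
Witness step = -1

-1


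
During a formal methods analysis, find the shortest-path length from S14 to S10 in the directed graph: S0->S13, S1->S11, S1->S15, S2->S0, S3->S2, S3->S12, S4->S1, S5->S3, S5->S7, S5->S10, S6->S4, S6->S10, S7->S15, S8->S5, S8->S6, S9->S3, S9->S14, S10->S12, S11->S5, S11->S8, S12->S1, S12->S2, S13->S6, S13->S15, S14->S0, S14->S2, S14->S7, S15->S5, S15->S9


BFS layer-by-layer from S14:
  dist 0: {S14}
  dist 1: {S0, S2, S7}
  dist 2: {S13, S15}
  dist 3: {S5, S6, S9}
  dist 4: {S3, S4, S10}
  -> S10 reached at distance 4
Shortest path length = 4

4


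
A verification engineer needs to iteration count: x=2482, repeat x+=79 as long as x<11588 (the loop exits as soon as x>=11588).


Step 1: x goes from 2482 toward 11588 by 79; the body runs while x<11588, so iterations = ceil((bound-start)/step)
Step 2: Distance=9106
Step 3: ceil(9106/79)=116

116


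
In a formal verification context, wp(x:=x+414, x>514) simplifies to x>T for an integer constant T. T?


Formula: wp(x:=E, P) = P[E/x] (substitute E for x in postcondition)
Step 1: Postcondition: x>514
Step 2: Substitute x+414 for x: x+414>514
Step 3: Solve for x: x > 514-414 = 100

100


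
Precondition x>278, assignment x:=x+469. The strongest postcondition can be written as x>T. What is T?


Formula: sp(P, x:=E) = exists old_x. (x = E[old_x/x]) AND P[old_x/x] (old_x is the value of x before the assignment; eliminate old_x by solving x = E[old_x/x] for old_x)
Step 1: Precondition P: x>278, i.e. old_x > 278
Step 2: Assignment gives x = old_x + 469, so old_x = x - 469
Step 3: Substitute into P: x - 469 > 278
Step 4: Simplify: x > 278+469 = 747

747


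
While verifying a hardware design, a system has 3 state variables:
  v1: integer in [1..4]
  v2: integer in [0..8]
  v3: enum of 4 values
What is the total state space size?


State space = product of domain sizes of all variables.
Domain sizes:
  v1 (integer in [1..4]): 4
  v2 (integer in [0..8]): 9
  v3 (enum of 4 values): 4
Product = 4 * 9 * 4 = 144

144


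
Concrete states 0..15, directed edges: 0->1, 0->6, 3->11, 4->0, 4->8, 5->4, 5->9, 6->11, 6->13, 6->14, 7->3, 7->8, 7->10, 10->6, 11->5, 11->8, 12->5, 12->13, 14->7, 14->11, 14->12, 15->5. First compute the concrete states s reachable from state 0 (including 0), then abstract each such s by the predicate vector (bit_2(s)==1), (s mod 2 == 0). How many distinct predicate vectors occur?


BFS from 0:
Concrete reachable: {0, 1, 3, 4, 5, 6, 7, 8, 9, 10, 11, 12, 13, 14}
Abstract via predicates (bit_2(s)==1), (s mod 2 == 0):
  (0,0) <- {1, 3, 9, 11}
  (0,1) <- {0, 8, 10}
  (1,0) <- {5, 7, 13}
  (1,1) <- {4, 6, 12, 14}
Distinct abstract states = 4

4


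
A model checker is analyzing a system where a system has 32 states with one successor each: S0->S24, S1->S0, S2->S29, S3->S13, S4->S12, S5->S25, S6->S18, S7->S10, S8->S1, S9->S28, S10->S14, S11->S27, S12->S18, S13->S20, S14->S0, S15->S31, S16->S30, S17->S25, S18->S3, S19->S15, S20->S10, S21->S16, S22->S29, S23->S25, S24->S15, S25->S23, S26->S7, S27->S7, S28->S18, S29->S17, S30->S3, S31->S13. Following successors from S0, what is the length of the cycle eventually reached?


Trace from S0 until a state repeats:
  S0 -> S24 -> S15 -> S31 -> S13 -> S20 -> S10 -> S14 -> S0
S0 first seen at step 0, revisited at step 8.
Cycle length = 8 - 0 = 8

8


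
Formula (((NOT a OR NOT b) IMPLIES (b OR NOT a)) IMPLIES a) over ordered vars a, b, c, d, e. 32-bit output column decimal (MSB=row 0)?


Formula: (((NOT a OR NOT b) IMPLIES (b OR NOT a)) IMPLIES a) over a, b, c, d, e (32 rows)
Evaluate each row (bits = a,b,c,d,e, MSB first):
  row 0 [00000]: (((NOT 0 OR NOT 0) IMPLIES (0 OR NOT 0)) IMPLIES 0) -> 0
  row 1 [00001]: (((NOT 0 OR NOT 0) IMPLIES (0 OR NOT 0)) IMPLIES 0) -> 0
  row 2 [00010]: (((NOT 0 OR NOT 0) IMPLIES (0 OR NOT 0)) IMPLIES 0) -> 0
  row 3 [00011]: (((NOT 0 OR NOT 0) IMPLIES (0 OR NOT 0)) IMPLIES 0) -> 0
  row 4 [00100]: (((NOT 0 OR NOT 0) IMPLIES (0 OR NOT 0)) IMPLIES 0) -> 0
  row 5 [00101]: (((NOT 0 OR NOT 0) IMPLIES (0 OR NOT 0)) IMPLIES 0) -> 0
  row 6 [00110]: (((NOT 0 OR NOT 0) IMPLIES (0 OR NOT 0)) IMPLIES 0) -> 0
  row 7 [00111]: (((NOT 0 OR NOT 0) IMPLIES (0 OR NOT 0)) IMPLIES 0) -> 0
  row 8 [01000]: (((NOT 0 OR NOT 1) IMPLIES (1 OR NOT 0)) IMPLIES 0) -> 0
  row 9 [01001]: (((NOT 0 OR NOT 1) IMPLIES (1 OR NOT 0)) IMPLIES 0) -> 0
  row 10 [01010]: (((NOT 0 OR NOT 1) IMPLIES (1 OR NOT 0)) IMPLIES 0) -> 0
  row 11 [01011]: (((NOT 0 OR NOT 1) IMPLIES (1 OR NOT 0)) IMPLIES 0) -> 0
  row 12 [01100]: (((NOT 0 OR NOT 1) IMPLIES (1 OR NOT 0)) IMPLIES 0) -> 0
  row 13 [01101]: (((NOT 0 OR NOT 1) IMPLIES (1 OR NOT 0)) IMPLIES 0) -> 0
  row 14 [01110]: (((NOT 0 OR NOT 1) IMPLIES (1 OR NOT 0)) IMPLIES 0) -> 0
  row 15 [01111]: (((NOT 0 OR NOT 1) IMPLIES (1 OR NOT 0)) IMPLIES 0) -> 0
  row 16 [10000]: (((NOT 1 OR NOT 0) IMPLIES (0 OR NOT 1)) IMPLIES 1) -> 1
  row 17 [10001]: (((NOT 1 OR NOT 0) IMPLIES (0 OR NOT 1)) IMPLIES 1) -> 1
  row 18 [10010]: (((NOT 1 OR NOT 0) IMPLIES (0 OR NOT 1)) IMPLIES 1) -> 1
  row 19 [10011]: (((NOT 1 OR NOT 0) IMPLIES (0 OR NOT 1)) IMPLIES 1) -> 1
  row 20 [10100]: (((NOT 1 OR NOT 0) IMPLIES (0 OR NOT 1)) IMPLIES 1) -> 1
  row 21 [10101]: (((NOT 1 OR NOT 0) IMPLIES (0 OR NOT 1)) IMPLIES 1) -> 1
  row 22 [10110]: (((NOT 1 OR NOT 0) IMPLIES (0 OR NOT 1)) IMPLIES 1) -> 1
  row 23 [10111]: (((NOT 1 OR NOT 0) IMPLIES (0 OR NOT 1)) IMPLIES 1) -> 1
  row 24 [11000]: (((NOT 1 OR NOT 1) IMPLIES (1 OR NOT 1)) IMPLIES 1) -> 1
  row 25 [11001]: (((NOT 1 OR NOT 1) IMPLIES (1 OR NOT 1)) IMPLIES 1) -> 1
  row 26 [11010]: (((NOT 1 OR NOT 1) IMPLIES (1 OR NOT 1)) IMPLIES 1) -> 1
  row 27 [11011]: (((NOT 1 OR NOT 1) IMPLIES (1 OR NOT 1)) IMPLIES 1) -> 1
  row 28 [11100]: (((NOT 1 OR NOT 1) IMPLIES (1 OR NOT 1)) IMPLIES 1) -> 1
  row 29 [11101]: (((NOT 1 OR NOT 1) IMPLIES (1 OR NOT 1)) IMPLIES 1) -> 1
  row 30 [11110]: (((NOT 1 OR NOT 1) IMPLIES (1 OR NOT 1)) IMPLIES 1) -> 1
  row 31 [11111]: (((NOT 1 OR NOT 1) IMPLIES (1 OR NOT 1)) IMPLIES 1) -> 1
Full result column, 4 rows per line (a,b,c fixed per line; d,e runs 00..11 left to right):
  rows 0-3 [a,b,c=000]: 0000  = hex 0
  rows 4-7 [a,b,c=001]: 0000  = hex 0
  rows 8-11 [a,b,c=010]: 0000  = hex 0
  rows 12-15 [a,b,c=011]: 0000  = hex 0
  rows 16-19 [a,b,c=100]: 1111  = hex F
  rows 20-23 [a,b,c=101]: 1111  = hex F
  rows 24-27 [a,b,c=110]: 1111  = hex F
  rows 28-31 [a,b,c=111]: 1111  = hex F
Output column (row 0 .. row 31) = 00000000000000001111111111111111
Output column grouped in 4s = 0000 0000 0000 0000 1111 1111 1111 1111 = 0x0000FFFF
Convert to decimal digit by digit (value = value*16 + digit):
  0 -> 0
  0*16 + 0 = 0
  0*16 + 0 = 0
  0*16 + 0 = 0
  0*16 + 15 (F) = 15
  15*16 + 15 (F) = 255
  255*16 + 15 (F) = 4095
  4095*16 + 15 (F) = 65535
Decimal = 65535

65535


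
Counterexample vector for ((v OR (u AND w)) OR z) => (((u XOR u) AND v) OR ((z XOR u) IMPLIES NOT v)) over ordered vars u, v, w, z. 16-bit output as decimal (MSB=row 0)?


F1 = ((v OR (u AND w)) OR z)
F2 = (((u XOR u) AND v) OR ((z XOR u) IMPLIES NOT v))
Counterexample to F1=>F2 is where F1=1 and F2=0.
Evaluate each row (bits = u,v,w,z, MSB first):
  row 0 [0000]: F1=0 F2=1 -> F1&~F2 -> 0
  row 1 [0001]: F1=1 F2=1 -> F1&~F2 -> 0
  row 2 [0010]: F1=0 F2=1 -> F1&~F2 -> 0
  row 3 [0011]: F1=1 F2=1 -> F1&~F2 -> 0
  row 4 [0100]: F1=1 F2=1 -> F1&~F2 -> 0
  row 5 [0101]: F1=1 F2=0 -> F1&~F2 -> 1
  row 6 [0110]: F1=1 F2=1 -> F1&~F2 -> 0
  row 7 [0111]: F1=1 F2=0 -> F1&~F2 -> 1
  row 8 [1000]: F1=0 F2=1 -> F1&~F2 -> 0
  row 9 [1001]: F1=1 F2=1 -> F1&~F2 -> 0
  row 10 [1010]: F1=1 F2=1 -> F1&~F2 -> 0
  row 11 [1011]: F1=1 F2=1 -> F1&~F2 -> 0
  row 12 [1100]: F1=1 F2=0 -> F1&~F2 -> 1
  row 13 [1101]: F1=1 F2=1 -> F1&~F2 -> 0
  row 14 [1110]: F1=1 F2=0 -> F1&~F2 -> 1
  row 15 [1111]: F1=1 F2=1 -> F1&~F2 -> 0
Full result column, 4 rows per line (u,v fixed per line; w,z runs 00..11 left to right):
  rows 0-3 [u,v=00]: 0000  = hex 0
  rows 4-7 [u,v=01]: 0101  = hex 5
  rows 8-11 [u,v=10]: 0000  = hex 0
  rows 12-15 [u,v=11]: 1010  = hex A
Counterexample vector (row 0 .. row 15) = 0000010100001010
Output column grouped in 4s = 0000 0101 0000 1010 = 0x050A
Convert to decimal digit by digit (value = value*16 + digit):
  0 -> 0
  0*16 + 5 = 5
  5*16 + 0 = 80
  80*16 + 10 (A) = 1290
Decimal = 1290

1290


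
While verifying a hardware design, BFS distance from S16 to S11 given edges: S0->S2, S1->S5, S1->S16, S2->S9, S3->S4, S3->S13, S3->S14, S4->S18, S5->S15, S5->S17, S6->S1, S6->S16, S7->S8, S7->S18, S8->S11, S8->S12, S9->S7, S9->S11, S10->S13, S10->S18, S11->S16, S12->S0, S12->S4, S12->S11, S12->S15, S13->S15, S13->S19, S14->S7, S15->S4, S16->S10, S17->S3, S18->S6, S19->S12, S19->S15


BFS layer-by-layer from S16:
  dist 0: {S16}
  dist 1: {S10}
  dist 2: {S13, S18}
  dist 3: {S6, S15, S19}
  dist 4: {S1, S4, S12}
  dist 5: {S0, S5, S11}
  -> S11 reached at distance 5
Shortest path length = 5

5


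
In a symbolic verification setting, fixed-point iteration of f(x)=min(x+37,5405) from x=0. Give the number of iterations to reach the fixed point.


Step 1: x=0, cap=5405, increment=37
Step 2: x grows by 37 each step until capped at 5405; fixed point is x=5405
Step 3: iterations = ceil(5405/37) = 147

147


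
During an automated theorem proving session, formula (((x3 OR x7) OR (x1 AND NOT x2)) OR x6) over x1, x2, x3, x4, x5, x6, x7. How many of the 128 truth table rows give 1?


Formula: (((x3 OR x7) OR (x1 AND NOT x2)) OR x6) over 7 vars (128 rows)
Evaluate each row (x1, x2, x3, x4, x5, x6, x7 as bits, MSB first):
  row 0 [0000000]: (((0 OR 0) OR (0 AND NOT 0)) OR 0) -> 0
  row 1 [0000001]: (((0 OR 1) OR (0 AND NOT 0)) OR 0) -> 1
  row 2 [0000010]: (((0 OR 0) OR (0 AND NOT 0)) OR 1) -> 1
  row 3 [0000011]: (((0 OR 1) OR (0 AND NOT 0)) OR 1) -> 1
  row 4 [0000100]: (((0 OR 0) OR (0 AND NOT 0)) OR 0) -> 0
  (every remaining row is evaluated the same way; all 128 results are listed next)
Full result column, 8 rows per line (x1,x2,x3,x4 fixed per line; x5,x6,x7 runs 000..111 left to right):
  rows 0-7 [x1,x2,x3,x4=0000]: 01110111  (ones: 6)
  rows 8-15 [x1,x2,x3,x4=0001]: 01110111  (ones: 6)
  rows 16-23 [x1,x2,x3,x4=0010]: 11111111  (ones: 8)
  rows 24-31 [x1,x2,x3,x4=0011]: 11111111  (ones: 8)
  rows 32-39 [x1,x2,x3,x4=0100]: 01110111  (ones: 6)
  rows 40-47 [x1,x2,x3,x4=0101]: 01110111  (ones: 6)
  rows 48-55 [x1,x2,x3,x4=0110]: 11111111  (ones: 8)
  rows 56-63 [x1,x2,x3,x4=0111]: 11111111  (ones: 8)
  rows 64-71 [x1,x2,x3,x4=1000]: 11111111  (ones: 8)
  rows 72-79 [x1,x2,x3,x4=1001]: 11111111  (ones: 8)
  rows 80-87 [x1,x2,x3,x4=1010]: 11111111  (ones: 8)
  rows 88-95 [x1,x2,x3,x4=1011]: 11111111  (ones: 8)
  rows 96-103 [x1,x2,x3,x4=1100]: 01110111  (ones: 6)
  rows 104-111 [x1,x2,x3,x4=1101]: 01110111  (ones: 6)
  rows 112-119 [x1,x2,x3,x4=1110]: 11111111  (ones: 8)
  rows 120-127 [x1,x2,x3,x4=1111]: 11111111  (ones: 8)
Count of 1-rows = 6+6+8+8+6+6+8+8+8+8+8+8+6+6+8+8 = 116

116


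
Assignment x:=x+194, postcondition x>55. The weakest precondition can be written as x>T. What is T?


Formula: wp(x:=E, P) = P[E/x] (substitute E for x in postcondition)
Step 1: Postcondition: x>55
Step 2: Substitute x+194 for x: x+194>55
Step 3: Solve for x: x > 55-194 = -139

-139


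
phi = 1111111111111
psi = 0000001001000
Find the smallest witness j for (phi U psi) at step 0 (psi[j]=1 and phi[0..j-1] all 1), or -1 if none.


(phi U psi) at 0: need smallest j with psi[j]=1 and phi[i]=1 for all i in [0,j).
Scan from step 0:
  step 0: phi=1, psi=0 -> continue
  step 1: phi=1, psi=0 -> continue
  step 2: phi=1, psi=0 -> continue
  step 3: phi=1, psi=0 -> continue
  step 6: psi=1 and phi held for [0,6) -> witness found
Witness step = 6

6


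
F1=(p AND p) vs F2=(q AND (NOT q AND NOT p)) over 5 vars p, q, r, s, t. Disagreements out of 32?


F1 = (p AND p)
F2 = (q AND (NOT q AND NOT p))
Evaluate both on each of 32 rows (bits = p,q,r,s,t):
  row 0 [00000]: F1=0 F2=0 -> 0
  row 1 [00001]: F1=0 F2=0 -> 0
  row 2 [00010]: F1=0 F2=0 -> 0
  row 3 [00011]: F1=0 F2=0 -> 0
  row 4 [00100]: F1=0 F2=0 -> 0
  row 5 [00101]: F1=0 F2=0 -> 0
  row 6 [00110]: F1=0 F2=0 -> 0
  row 7 [00111]: F1=0 F2=0 -> 0
  row 8 [01000]: F1=0 F2=0 -> 0
  row 9 [01001]: F1=0 F2=0 -> 0
  row 10 [01010]: F1=0 F2=0 -> 0
  row 11 [01011]: F1=0 F2=0 -> 0
  row 12 [01100]: F1=0 F2=0 -> 0
  row 13 [01101]: F1=0 F2=0 -> 0
  row 14 [01110]: F1=0 F2=0 -> 0
  row 15 [01111]: F1=0 F2=0 -> 0
  row 16 [10000]: F1=1 F2=0 (differ) -> 1
  row 17 [10001]: F1=1 F2=0 (differ) -> 1
  row 18 [10010]: F1=1 F2=0 (differ) -> 1
  row 19 [10011]: F1=1 F2=0 (differ) -> 1
  row 20 [10100]: F1=1 F2=0 (differ) -> 1
  row 21 [10101]: F1=1 F2=0 (differ) -> 1
  row 22 [10110]: F1=1 F2=0 (differ) -> 1
  row 23 [10111]: F1=1 F2=0 (differ) -> 1
  row 24 [11000]: F1=1 F2=0 (differ) -> 1
  row 25 [11001]: F1=1 F2=0 (differ) -> 1
  row 26 [11010]: F1=1 F2=0 (differ) -> 1
  row 27 [11011]: F1=1 F2=0 (differ) -> 1
  row 28 [11100]: F1=1 F2=0 (differ) -> 1
  row 29 [11101]: F1=1 F2=0 (differ) -> 1
  row 30 [11110]: F1=1 F2=0 (differ) -> 1
  row 31 [11111]: F1=1 F2=0 (differ) -> 1
Full result column, 8 rows per line (p,q fixed per line; r,s,t runs 000..111 left to right):
  rows 0-7 [p,q=00]: 00000000  (ones: 0)
  rows 8-15 [p,q=01]: 00000000  (ones: 0)
  rows 16-23 [p,q=10]: 11111111  (ones: 8)
  rows 24-31 [p,q=11]: 11111111  (ones: 8)
Disagreements = 0+0+8+8 = 16

16


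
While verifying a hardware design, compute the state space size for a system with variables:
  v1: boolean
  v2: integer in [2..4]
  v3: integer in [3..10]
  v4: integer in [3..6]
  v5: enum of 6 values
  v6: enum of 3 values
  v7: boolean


State space = product of domain sizes of all variables.
Domain sizes:
  v1 (boolean): 2
  v2 (integer in [2..4]): 3
  v3 (integer in [3..10]): 8
  v4 (integer in [3..6]): 4
  v5 (enum of 6 values): 6
  v6 (enum of 3 values): 3
  v7 (boolean): 2
Product = 2 * 3 * 8 * 4 * 6 * 3 * 2 = 6912

6912


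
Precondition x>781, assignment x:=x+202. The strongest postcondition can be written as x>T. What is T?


Formula: sp(P, x:=E) = exists old_x. (x = E[old_x/x]) AND P[old_x/x] (old_x is the value of x before the assignment; eliminate old_x by solving x = E[old_x/x] for old_x)
Step 1: Precondition P: x>781, i.e. old_x > 781
Step 2: Assignment gives x = old_x + 202, so old_x = x - 202
Step 3: Substitute into P: x - 202 > 781
Step 4: Simplify: x > 781+202 = 983

983


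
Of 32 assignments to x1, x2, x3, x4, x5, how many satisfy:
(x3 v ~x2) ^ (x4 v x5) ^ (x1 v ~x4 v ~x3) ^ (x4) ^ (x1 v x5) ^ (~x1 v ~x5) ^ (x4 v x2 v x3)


CNF with 7 clauses over 5 vars (32 assignments).
An assignment satisfies CNF iff every clause has >=1 true literal.
Check each row (bits = x1,x2,x3,x4,x5; clause T/F shown):
  row 0 [00000]: clauses=TFTFFTF -> 0
  row 1 [00001]: clauses=TTTFTTF -> 0
  row 2 [00010]: clauses=TTTTFTT -> 0
  row 3 [00011]: clauses=TTTTTTT -> 1
  row 4 [00100]: clauses=TFTFFTT -> 0
  row 5 [00101]: clauses=TTTFTTT -> 0
  row 6 [00110]: clauses=TTFTFTT -> 0
  row 7 [00111]: clauses=TTFTTTT -> 0
  row 8 [01000]: clauses=FFTFFTT -> 0
  row 9 [01001]: clauses=FTTFTTT -> 0
  row 10 [01010]: clauses=FTTTFTT -> 0
  row 11 [01011]: clauses=FTTTTTT -> 0
  row 12 [01100]: clauses=TFTFFTT -> 0
  row 13 [01101]: clauses=TTTFTTT -> 0
  row 14 [01110]: clauses=TTFTFTT -> 0
  row 15 [01111]: clauses=TTFTTTT -> 0
  row 16 [10000]: clauses=TFTFTTF -> 0
  row 17 [10001]: clauses=TTTFTFF -> 0
  row 18 [10010]: clauses=TTTTTTT -> 1
  row 19 [10011]: clauses=TTTTTFT -> 0
  row 20 [10100]: clauses=TFTFTTT -> 0
  row 21 [10101]: clauses=TTTFTFT -> 0
  row 22 [10110]: clauses=TTTTTTT -> 1
  row 23 [10111]: clauses=TTTTTFT -> 0
  row 24 [11000]: clauses=FFTFTTT -> 0
  row 25 [11001]: clauses=FTTFTFT -> 0
  row 26 [11010]: clauses=FTTTTTT -> 0
  row 27 [11011]: clauses=FTTTTFT -> 0
  row 28 [11100]: clauses=TFTFTTT -> 0
  row 29 [11101]: clauses=TTTFTFT -> 0
  row 30 [11110]: clauses=TTTTTTT -> 1
  row 31 [11111]: clauses=TTTTTFT -> 0
Full result column, 8 rows per line (x1,x2 fixed per line; x3,x4,x5 runs 000..111 left to right):
  rows 0-7 [x1,x2=00]: 00010000  (ones: 1)
  rows 8-15 [x1,x2=01]: 00000000  (ones: 0)
  rows 16-23 [x1,x2=10]: 00100010  (ones: 2)
  rows 24-31 [x1,x2=11]: 00000010  (ones: 1)
Satisfying assignments = 1+0+2+1 = 4

4


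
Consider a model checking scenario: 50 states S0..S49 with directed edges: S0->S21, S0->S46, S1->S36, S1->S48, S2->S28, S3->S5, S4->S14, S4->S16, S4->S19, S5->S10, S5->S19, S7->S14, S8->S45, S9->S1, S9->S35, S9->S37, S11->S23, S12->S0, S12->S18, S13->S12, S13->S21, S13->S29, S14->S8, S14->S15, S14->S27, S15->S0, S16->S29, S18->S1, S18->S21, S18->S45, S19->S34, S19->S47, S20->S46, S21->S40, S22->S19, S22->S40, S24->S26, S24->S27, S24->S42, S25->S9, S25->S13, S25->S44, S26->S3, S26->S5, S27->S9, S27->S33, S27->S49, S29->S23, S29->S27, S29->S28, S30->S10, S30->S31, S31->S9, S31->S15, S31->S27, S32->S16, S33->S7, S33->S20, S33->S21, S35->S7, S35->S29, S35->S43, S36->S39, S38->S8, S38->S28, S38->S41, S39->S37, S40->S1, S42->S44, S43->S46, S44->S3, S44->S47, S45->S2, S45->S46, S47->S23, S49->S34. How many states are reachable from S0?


BFS from S0:
  layer 0: {S0}
  layer 1: {S21, S46}
  layer 2: {S40}
  layer 3: {S1}
  layer 4: {S36, S48}
  layer 5: {S39}
  layer 6: {S37}
Reachable set: {S0, S1, S21, S36, S37, S39, S40, S46, S48}
Count = 9

9


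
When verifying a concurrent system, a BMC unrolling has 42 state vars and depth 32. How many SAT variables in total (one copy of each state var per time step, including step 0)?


BMC unrolls to depth k, creating one copy of each state var for steps 0..k.
Step count = 32 + 1 = 33 (steps 0 through 32)
Vars per step = 42
Total = 42 * 33 = 1386

1386


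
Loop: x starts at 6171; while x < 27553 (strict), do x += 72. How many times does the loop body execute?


Step 1: x goes from 6171 toward 27553 by 72; the body runs while x<27553, so iterations = ceil((bound-start)/step)
Step 2: Distance=21382
Step 3: ceil(21382/72)=297

297


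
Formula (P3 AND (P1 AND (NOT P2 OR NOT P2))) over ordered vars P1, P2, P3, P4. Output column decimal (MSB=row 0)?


Formula: (P3 AND (P1 AND (NOT P2 OR NOT P2))) over P1, P2, P3, P4 (16 rows)
Evaluate each row (bits = P1,P2,P3,P4, MSB first):
  row 0 [0000]: (0 AND (0 AND (NOT 0 OR NOT 0))) -> 0
  row 1 [0001]: (0 AND (0 AND (NOT 0 OR NOT 0))) -> 0
  row 2 [0010]: (1 AND (0 AND (NOT 0 OR NOT 0))) -> 0
  row 3 [0011]: (1 AND (0 AND (NOT 0 OR NOT 0))) -> 0
  row 4 [0100]: (0 AND (0 AND (NOT 1 OR NOT 1))) -> 0
  row 5 [0101]: (0 AND (0 AND (NOT 1 OR NOT 1))) -> 0
  row 6 [0110]: (1 AND (0 AND (NOT 1 OR NOT 1))) -> 0
  row 7 [0111]: (1 AND (0 AND (NOT 1 OR NOT 1))) -> 0
  row 8 [1000]: (0 AND (1 AND (NOT 0 OR NOT 0))) -> 0
  row 9 [1001]: (0 AND (1 AND (NOT 0 OR NOT 0))) -> 0
  row 10 [1010]: (1 AND (1 AND (NOT 0 OR NOT 0))) -> 1
  row 11 [1011]: (1 AND (1 AND (NOT 0 OR NOT 0))) -> 1
  row 12 [1100]: (0 AND (1 AND (NOT 1 OR NOT 1))) -> 0
  row 13 [1101]: (0 AND (1 AND (NOT 1 OR NOT 1))) -> 0
  row 14 [1110]: (1 AND (1 AND (NOT 1 OR NOT 1))) -> 0
  row 15 [1111]: (1 AND (1 AND (NOT 1 OR NOT 1))) -> 0
Full result column, 4 rows per line (P1,P2 fixed per line; P3,P4 runs 00..11 left to right):
  rows 0-3 [P1,P2=00]: 0000  = hex 0
  rows 4-7 [P1,P2=01]: 0000  = hex 0
  rows 8-11 [P1,P2=10]: 0011  = hex 3
  rows 12-15 [P1,P2=11]: 0000  = hex 0
Output column (row 0 .. row 15) = 0000000000110000
Output column grouped in 4s = 0000 0000 0011 0000 = 0x0030
Convert to decimal digit by digit (value = value*16 + digit):
  0 -> 0
  0*16 + 0 = 0
  0*16 + 3 = 3
  3*16 + 0 = 48
Decimal = 48

48


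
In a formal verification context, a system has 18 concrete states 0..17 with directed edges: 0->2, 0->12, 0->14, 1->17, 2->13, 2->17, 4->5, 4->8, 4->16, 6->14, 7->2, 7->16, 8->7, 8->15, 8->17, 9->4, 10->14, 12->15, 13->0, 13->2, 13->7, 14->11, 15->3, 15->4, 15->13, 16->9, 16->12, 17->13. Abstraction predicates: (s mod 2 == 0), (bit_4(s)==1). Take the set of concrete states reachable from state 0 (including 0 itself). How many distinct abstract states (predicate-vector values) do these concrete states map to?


BFS from 0:
Concrete reachable: {0, 2, 3, 4, 5, 7, 8, 9, 11, 12, 13, 14, 15, 16, 17}
Abstract via predicates (s mod 2 == 0), (bit_4(s)==1):
  (0,0) <- {3, 5, 7, 9, 11, 13, 15}
  (0,1) <- {17}
  (1,0) <- {0, 2, 4, 8, 12, 14}
  (1,1) <- {16}
Distinct abstract states = 4

4


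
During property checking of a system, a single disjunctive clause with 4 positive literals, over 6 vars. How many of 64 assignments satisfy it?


Step 1: Total=2^6=64
Step 2: Unsat when all 4 false: 2^2=4
Step 3: Sat=64-4=60

60


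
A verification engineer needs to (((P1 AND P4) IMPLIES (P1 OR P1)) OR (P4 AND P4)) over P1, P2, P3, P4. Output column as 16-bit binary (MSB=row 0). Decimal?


Formula: (((P1 AND P4) IMPLIES (P1 OR P1)) OR (P4 AND P4)) over P1, P2, P3, P4 (16 rows)
Evaluate each row (bits = P1,P2,P3,P4, MSB first):
  row 0 [0000]: (((0 AND 0) IMPLIES (0 OR 0)) OR (0 AND 0)) -> 1
  row 1 [0001]: (((0 AND 1) IMPLIES (0 OR 0)) OR (1 AND 1)) -> 1
  row 2 [0010]: (((0 AND 0) IMPLIES (0 OR 0)) OR (0 AND 0)) -> 1
  row 3 [0011]: (((0 AND 1) IMPLIES (0 OR 0)) OR (1 AND 1)) -> 1
  row 4 [0100]: (((0 AND 0) IMPLIES (0 OR 0)) OR (0 AND 0)) -> 1
  row 5 [0101]: (((0 AND 1) IMPLIES (0 OR 0)) OR (1 AND 1)) -> 1
  row 6 [0110]: (((0 AND 0) IMPLIES (0 OR 0)) OR (0 AND 0)) -> 1
  row 7 [0111]: (((0 AND 1) IMPLIES (0 OR 0)) OR (1 AND 1)) -> 1
  row 8 [1000]: (((1 AND 0) IMPLIES (1 OR 1)) OR (0 AND 0)) -> 1
  row 9 [1001]: (((1 AND 1) IMPLIES (1 OR 1)) OR (1 AND 1)) -> 1
  row 10 [1010]: (((1 AND 0) IMPLIES (1 OR 1)) OR (0 AND 0)) -> 1
  row 11 [1011]: (((1 AND 1) IMPLIES (1 OR 1)) OR (1 AND 1)) -> 1
  row 12 [1100]: (((1 AND 0) IMPLIES (1 OR 1)) OR (0 AND 0)) -> 1
  row 13 [1101]: (((1 AND 1) IMPLIES (1 OR 1)) OR (1 AND 1)) -> 1
  row 14 [1110]: (((1 AND 0) IMPLIES (1 OR 1)) OR (0 AND 0)) -> 1
  row 15 [1111]: (((1 AND 1) IMPLIES (1 OR 1)) OR (1 AND 1)) -> 1
Full result column, 4 rows per line (P1,P2 fixed per line; P3,P4 runs 00..11 left to right):
  rows 0-3 [P1,P2=00]: 1111  = hex F
  rows 4-7 [P1,P2=01]: 1111  = hex F
  rows 8-11 [P1,P2=10]: 1111  = hex F
  rows 12-15 [P1,P2=11]: 1111  = hex F
Output column (row 0 .. row 15) = 1111111111111111
Output column grouped in 4s = 1111 1111 1111 1111 = 0xFFFF
Convert to decimal digit by digit (value = value*16 + digit):
  F -> 15
  15*16 + 15 (F) = 255
  255*16 + 15 (F) = 4095
  4095*16 + 15 (F) = 65535
Decimal = 65535

65535
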